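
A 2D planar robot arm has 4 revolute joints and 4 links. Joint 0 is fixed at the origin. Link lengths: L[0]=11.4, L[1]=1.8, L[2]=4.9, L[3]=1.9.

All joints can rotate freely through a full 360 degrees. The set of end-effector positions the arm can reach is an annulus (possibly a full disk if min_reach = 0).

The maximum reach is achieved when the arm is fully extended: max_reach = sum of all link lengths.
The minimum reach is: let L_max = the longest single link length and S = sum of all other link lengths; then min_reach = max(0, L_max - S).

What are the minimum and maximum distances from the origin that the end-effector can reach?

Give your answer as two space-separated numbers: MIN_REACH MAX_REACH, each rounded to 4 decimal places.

Link lengths: [11.4, 1.8, 4.9, 1.9]
max_reach = 11.4 + 1.8 + 4.9 + 1.9 = 20
L_max = max([11.4, 1.8, 4.9, 1.9]) = 11.4
S (sum of others) = 20 - 11.4 = 8.6
min_reach = max(0, 11.4 - 8.6) = max(0, 2.8) = 2.8

Answer: 2.8000 20.0000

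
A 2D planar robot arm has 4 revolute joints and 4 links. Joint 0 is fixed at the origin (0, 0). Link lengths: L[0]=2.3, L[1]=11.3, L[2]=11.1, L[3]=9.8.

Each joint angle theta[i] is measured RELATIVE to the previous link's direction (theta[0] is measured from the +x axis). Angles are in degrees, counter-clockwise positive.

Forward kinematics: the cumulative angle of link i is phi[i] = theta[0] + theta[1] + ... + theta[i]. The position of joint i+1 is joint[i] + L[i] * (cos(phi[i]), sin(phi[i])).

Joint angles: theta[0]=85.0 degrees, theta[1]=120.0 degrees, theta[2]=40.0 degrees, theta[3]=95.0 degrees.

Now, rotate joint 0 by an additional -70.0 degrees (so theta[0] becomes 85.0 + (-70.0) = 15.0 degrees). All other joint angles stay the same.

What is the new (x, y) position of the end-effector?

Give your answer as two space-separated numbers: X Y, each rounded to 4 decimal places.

joint[0] = (0.0000, 0.0000)  (base)
link 0: phi[0] = 15 = 15 deg
  cos(15 deg) = 0.9659, sin(15 deg) = 0.2588
  joint[1] = (0.0000, 0.0000) + 2.3 * (0.9659, 0.2588) = (0.0000 + 2.2216, 0.0000 + 0.5953) = (2.2216, 0.5953)
link 1: phi[1] = 15 + 120 = 135 deg
  cos(135 deg) = -0.7071, sin(135 deg) = 0.7071
  joint[2] = (2.2216, 0.5953) + 11.3 * (-0.7071, 0.7071) = (2.2216 + -7.9903, 0.5953 + 7.9903) = (-5.7687, 8.5856)
link 2: phi[2] = 15 + 120 + 40 = 175 deg
  cos(175 deg) = -0.9962, sin(175 deg) = 0.0872
  joint[3] = (-5.7687, 8.5856) + 11.1 * (-0.9962, 0.0872) = (-5.7687 + -11.0578, 8.5856 + 0.9674) = (-16.8264, 9.5530)
link 3: phi[3] = 15 + 120 + 40 + 95 = 270 deg
  cos(270 deg) = -0.0000, sin(270 deg) = -1.0000
  joint[4] = (-16.8264, 9.5530) + 9.8 * (-0.0000, -1.0000) = (-16.8264 + -0.0000, 9.5530 + -9.8000) = (-16.8264, -0.2470)
End effector: (-16.8264, -0.2470)

Answer: -16.8264 -0.2470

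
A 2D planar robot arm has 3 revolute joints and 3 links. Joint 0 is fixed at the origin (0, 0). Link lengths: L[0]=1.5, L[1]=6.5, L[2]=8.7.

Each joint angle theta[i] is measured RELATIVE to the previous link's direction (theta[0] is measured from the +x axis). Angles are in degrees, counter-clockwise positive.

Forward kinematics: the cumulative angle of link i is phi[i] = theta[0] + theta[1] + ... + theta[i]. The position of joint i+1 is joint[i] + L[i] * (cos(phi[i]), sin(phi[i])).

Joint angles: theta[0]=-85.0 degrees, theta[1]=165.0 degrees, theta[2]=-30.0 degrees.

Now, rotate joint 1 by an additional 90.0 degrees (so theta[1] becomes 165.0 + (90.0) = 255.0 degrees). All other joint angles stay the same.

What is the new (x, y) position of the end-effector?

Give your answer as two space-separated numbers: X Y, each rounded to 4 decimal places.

joint[0] = (0.0000, 0.0000)  (base)
link 0: phi[0] = -85 = -85 deg
  cos(-85 deg) = 0.0872, sin(-85 deg) = -0.9962
  joint[1] = (0.0000, 0.0000) + 1.5 * (0.0872, -0.9962) = (0.0000 + 0.1307, 0.0000 + -1.4943) = (0.1307, -1.4943)
link 1: phi[1] = -85 + 255 = 170 deg
  cos(170 deg) = -0.9848, sin(170 deg) = 0.1736
  joint[2] = (0.1307, -1.4943) + 6.5 * (-0.9848, 0.1736) = (0.1307 + -6.4013, -1.4943 + 1.1287) = (-6.2705, -0.3656)
link 2: phi[2] = -85 + 255 + -30 = 140 deg
  cos(140 deg) = -0.7660, sin(140 deg) = 0.6428
  joint[3] = (-6.2705, -0.3656) + 8.7 * (-0.7660, 0.6428) = (-6.2705 + -6.6646, -0.3656 + 5.5923) = (-12.9351, 5.2267)
End effector: (-12.9351, 5.2267)

Answer: -12.9351 5.2267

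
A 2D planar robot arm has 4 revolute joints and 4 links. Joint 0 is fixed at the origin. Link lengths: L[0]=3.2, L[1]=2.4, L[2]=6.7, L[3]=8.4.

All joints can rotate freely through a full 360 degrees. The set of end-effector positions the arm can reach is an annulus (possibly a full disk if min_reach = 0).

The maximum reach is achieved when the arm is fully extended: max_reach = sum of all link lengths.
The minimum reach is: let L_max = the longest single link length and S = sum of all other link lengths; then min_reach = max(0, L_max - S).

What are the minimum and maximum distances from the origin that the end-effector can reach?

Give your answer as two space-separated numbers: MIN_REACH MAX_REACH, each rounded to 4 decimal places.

Link lengths: [3.2, 2.4, 6.7, 8.4]
max_reach = 3.2 + 2.4 + 6.7 + 8.4 = 20.7
L_max = max([3.2, 2.4, 6.7, 8.4]) = 8.4
S (sum of others) = 20.7 - 8.4 = 12.3
min_reach = max(0, 8.4 - 12.3) = max(0, -3.9) = 0

Answer: 0.0000 20.7000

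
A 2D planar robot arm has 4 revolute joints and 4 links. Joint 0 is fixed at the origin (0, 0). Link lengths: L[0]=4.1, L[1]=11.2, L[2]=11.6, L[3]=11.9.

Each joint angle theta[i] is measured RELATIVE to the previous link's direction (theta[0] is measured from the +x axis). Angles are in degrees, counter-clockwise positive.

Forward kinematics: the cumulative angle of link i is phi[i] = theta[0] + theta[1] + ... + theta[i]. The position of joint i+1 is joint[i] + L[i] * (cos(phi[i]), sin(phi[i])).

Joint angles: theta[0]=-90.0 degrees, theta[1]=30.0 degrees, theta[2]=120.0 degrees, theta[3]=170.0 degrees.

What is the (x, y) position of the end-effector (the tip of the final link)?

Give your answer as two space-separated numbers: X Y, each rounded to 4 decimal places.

joint[0] = (0.0000, 0.0000)  (base)
link 0: phi[0] = -90 = -90 deg
  cos(-90 deg) = 0.0000, sin(-90 deg) = -1.0000
  joint[1] = (0.0000, 0.0000) + 4.1 * (0.0000, -1.0000) = (0.0000 + 0.0000, 0.0000 + -4.1000) = (0.0000, -4.1000)
link 1: phi[1] = -90 + 30 = -60 deg
  cos(-60 deg) = 0.5000, sin(-60 deg) = -0.8660
  joint[2] = (0.0000, -4.1000) + 11.2 * (0.5000, -0.8660) = (0.0000 + 5.6000, -4.1000 + -9.6995) = (5.6000, -13.7995)
link 2: phi[2] = -90 + 30 + 120 = 60 deg
  cos(60 deg) = 0.5000, sin(60 deg) = 0.8660
  joint[3] = (5.6000, -13.7995) + 11.6 * (0.5000, 0.8660) = (5.6000 + 5.8000, -13.7995 + 10.0459) = (11.4000, -3.7536)
link 3: phi[3] = -90 + 30 + 120 + 170 = 230 deg
  cos(230 deg) = -0.6428, sin(230 deg) = -0.7660
  joint[4] = (11.4000, -3.7536) + 11.9 * (-0.6428, -0.7660) = (11.4000 + -7.6492, -3.7536 + -9.1159) = (3.7508, -12.8695)
End effector: (3.7508, -12.8695)

Answer: 3.7508 -12.8695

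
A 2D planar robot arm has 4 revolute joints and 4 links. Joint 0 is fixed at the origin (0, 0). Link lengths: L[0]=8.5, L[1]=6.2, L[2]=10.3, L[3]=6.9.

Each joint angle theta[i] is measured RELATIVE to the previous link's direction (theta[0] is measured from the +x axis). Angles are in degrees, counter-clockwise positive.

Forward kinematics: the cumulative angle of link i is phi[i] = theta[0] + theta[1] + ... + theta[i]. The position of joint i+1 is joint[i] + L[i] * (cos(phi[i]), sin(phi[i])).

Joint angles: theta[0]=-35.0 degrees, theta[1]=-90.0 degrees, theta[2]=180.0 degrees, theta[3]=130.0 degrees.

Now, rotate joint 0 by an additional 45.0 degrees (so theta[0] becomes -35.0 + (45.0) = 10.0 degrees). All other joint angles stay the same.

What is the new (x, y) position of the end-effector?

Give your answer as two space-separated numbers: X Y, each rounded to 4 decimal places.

joint[0] = (0.0000, 0.0000)  (base)
link 0: phi[0] = 10 = 10 deg
  cos(10 deg) = 0.9848, sin(10 deg) = 0.1736
  joint[1] = (0.0000, 0.0000) + 8.5 * (0.9848, 0.1736) = (0.0000 + 8.3709, 0.0000 + 1.4760) = (8.3709, 1.4760)
link 1: phi[1] = 10 + -90 = -80 deg
  cos(-80 deg) = 0.1736, sin(-80 deg) = -0.9848
  joint[2] = (8.3709, 1.4760) + 6.2 * (0.1736, -0.9848) = (8.3709 + 1.0766, 1.4760 + -6.1058) = (9.4475, -4.6298)
link 2: phi[2] = 10 + -90 + 180 = 100 deg
  cos(100 deg) = -0.1736, sin(100 deg) = 0.9848
  joint[3] = (9.4475, -4.6298) + 10.3 * (-0.1736, 0.9848) = (9.4475 + -1.7886, -4.6298 + 10.1435) = (7.6589, 5.5137)
link 3: phi[3] = 10 + -90 + 180 + 130 = 230 deg
  cos(230 deg) = -0.6428, sin(230 deg) = -0.7660
  joint[4] = (7.6589, 5.5137) + 6.9 * (-0.6428, -0.7660) = (7.6589 + -4.4352, 5.5137 + -5.2857) = (3.2237, 0.2280)
End effector: (3.2237, 0.2280)

Answer: 3.2237 0.2280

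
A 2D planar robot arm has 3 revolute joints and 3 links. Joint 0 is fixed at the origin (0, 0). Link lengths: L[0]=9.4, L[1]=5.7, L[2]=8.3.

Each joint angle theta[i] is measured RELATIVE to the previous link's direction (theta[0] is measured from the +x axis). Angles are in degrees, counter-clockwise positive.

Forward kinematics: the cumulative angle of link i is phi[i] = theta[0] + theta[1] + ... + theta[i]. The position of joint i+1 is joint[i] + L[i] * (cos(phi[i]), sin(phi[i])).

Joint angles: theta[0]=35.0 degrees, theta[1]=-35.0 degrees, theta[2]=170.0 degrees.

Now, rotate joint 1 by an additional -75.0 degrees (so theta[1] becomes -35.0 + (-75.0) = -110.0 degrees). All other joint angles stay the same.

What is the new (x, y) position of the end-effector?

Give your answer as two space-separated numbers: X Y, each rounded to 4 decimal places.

joint[0] = (0.0000, 0.0000)  (base)
link 0: phi[0] = 35 = 35 deg
  cos(35 deg) = 0.8192, sin(35 deg) = 0.5736
  joint[1] = (0.0000, 0.0000) + 9.4 * (0.8192, 0.5736) = (0.0000 + 7.7000, 0.0000 + 5.3916) = (7.7000, 5.3916)
link 1: phi[1] = 35 + -110 = -75 deg
  cos(-75 deg) = 0.2588, sin(-75 deg) = -0.9659
  joint[2] = (7.7000, 5.3916) + 5.7 * (0.2588, -0.9659) = (7.7000 + 1.4753, 5.3916 + -5.5058) = (9.1753, -0.1142)
link 2: phi[2] = 35 + -110 + 170 = 95 deg
  cos(95 deg) = -0.0872, sin(95 deg) = 0.9962
  joint[3] = (9.1753, -0.1142) + 8.3 * (-0.0872, 0.9962) = (9.1753 + -0.7234, -0.1142 + 8.2684) = (8.4519, 8.1543)
End effector: (8.4519, 8.1543)

Answer: 8.4519 8.1543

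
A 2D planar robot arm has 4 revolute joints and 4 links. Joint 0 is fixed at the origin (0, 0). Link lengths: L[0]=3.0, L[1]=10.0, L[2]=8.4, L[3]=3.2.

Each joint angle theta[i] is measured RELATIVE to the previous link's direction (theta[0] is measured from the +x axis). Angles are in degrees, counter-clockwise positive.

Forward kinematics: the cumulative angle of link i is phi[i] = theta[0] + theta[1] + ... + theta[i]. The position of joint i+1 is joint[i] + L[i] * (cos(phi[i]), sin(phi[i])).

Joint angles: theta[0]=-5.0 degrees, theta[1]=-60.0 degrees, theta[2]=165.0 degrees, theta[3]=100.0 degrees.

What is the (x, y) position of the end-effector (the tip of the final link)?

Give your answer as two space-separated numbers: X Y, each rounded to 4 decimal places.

joint[0] = (0.0000, 0.0000)  (base)
link 0: phi[0] = -5 = -5 deg
  cos(-5 deg) = 0.9962, sin(-5 deg) = -0.0872
  joint[1] = (0.0000, 0.0000) + 3 * (0.9962, -0.0872) = (0.0000 + 2.9886, 0.0000 + -0.2615) = (2.9886, -0.2615)
link 1: phi[1] = -5 + -60 = -65 deg
  cos(-65 deg) = 0.4226, sin(-65 deg) = -0.9063
  joint[2] = (2.9886, -0.2615) + 10 * (0.4226, -0.9063) = (2.9886 + 4.2262, -0.2615 + -9.0631) = (7.2148, -9.3245)
link 2: phi[2] = -5 + -60 + 165 = 100 deg
  cos(100 deg) = -0.1736, sin(100 deg) = 0.9848
  joint[3] = (7.2148, -9.3245) + 8.4 * (-0.1736, 0.9848) = (7.2148 + -1.4586, -9.3245 + 8.2724) = (5.7561, -1.0522)
link 3: phi[3] = -5 + -60 + 165 + 100 = 200 deg
  cos(200 deg) = -0.9397, sin(200 deg) = -0.3420
  joint[4] = (5.7561, -1.0522) + 3.2 * (-0.9397, -0.3420) = (5.7561 + -3.0070, -1.0522 + -1.0945) = (2.7491, -2.1466)
End effector: (2.7491, -2.1466)

Answer: 2.7491 -2.1466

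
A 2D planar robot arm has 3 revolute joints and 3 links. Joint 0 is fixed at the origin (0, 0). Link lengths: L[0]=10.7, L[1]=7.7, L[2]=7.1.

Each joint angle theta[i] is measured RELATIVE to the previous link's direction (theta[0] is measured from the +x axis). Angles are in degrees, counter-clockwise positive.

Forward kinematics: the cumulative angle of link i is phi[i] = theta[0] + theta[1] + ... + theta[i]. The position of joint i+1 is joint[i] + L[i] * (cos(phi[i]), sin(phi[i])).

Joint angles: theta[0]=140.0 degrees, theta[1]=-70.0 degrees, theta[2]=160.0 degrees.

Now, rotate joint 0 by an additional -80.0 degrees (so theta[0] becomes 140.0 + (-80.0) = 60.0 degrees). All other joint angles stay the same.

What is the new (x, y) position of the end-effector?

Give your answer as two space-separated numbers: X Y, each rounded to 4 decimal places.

joint[0] = (0.0000, 0.0000)  (base)
link 0: phi[0] = 60 = 60 deg
  cos(60 deg) = 0.5000, sin(60 deg) = 0.8660
  joint[1] = (0.0000, 0.0000) + 10.7 * (0.5000, 0.8660) = (0.0000 + 5.3500, 0.0000 + 9.2665) = (5.3500, 9.2665)
link 1: phi[1] = 60 + -70 = -10 deg
  cos(-10 deg) = 0.9848, sin(-10 deg) = -0.1736
  joint[2] = (5.3500, 9.2665) + 7.7 * (0.9848, -0.1736) = (5.3500 + 7.5830, 9.2665 + -1.3371) = (12.9330, 7.9294)
link 2: phi[2] = 60 + -70 + 160 = 150 deg
  cos(150 deg) = -0.8660, sin(150 deg) = 0.5000
  joint[3] = (12.9330, 7.9294) + 7.1 * (-0.8660, 0.5000) = (12.9330 + -6.1488, 7.9294 + 3.5500) = (6.7842, 11.4794)
End effector: (6.7842, 11.4794)

Answer: 6.7842 11.4794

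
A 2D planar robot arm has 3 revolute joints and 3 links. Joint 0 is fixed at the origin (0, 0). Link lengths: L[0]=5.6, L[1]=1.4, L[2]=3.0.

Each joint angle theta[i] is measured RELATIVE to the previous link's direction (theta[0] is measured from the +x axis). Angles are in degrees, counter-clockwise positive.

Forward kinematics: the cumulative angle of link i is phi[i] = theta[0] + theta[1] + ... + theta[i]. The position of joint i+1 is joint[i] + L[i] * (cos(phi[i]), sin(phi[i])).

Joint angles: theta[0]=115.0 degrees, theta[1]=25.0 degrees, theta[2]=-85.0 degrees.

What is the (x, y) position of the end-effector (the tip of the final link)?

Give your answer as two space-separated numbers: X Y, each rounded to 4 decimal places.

joint[0] = (0.0000, 0.0000)  (base)
link 0: phi[0] = 115 = 115 deg
  cos(115 deg) = -0.4226, sin(115 deg) = 0.9063
  joint[1] = (0.0000, 0.0000) + 5.6 * (-0.4226, 0.9063) = (0.0000 + -2.3667, 0.0000 + 5.0753) = (-2.3667, 5.0753)
link 1: phi[1] = 115 + 25 = 140 deg
  cos(140 deg) = -0.7660, sin(140 deg) = 0.6428
  joint[2] = (-2.3667, 5.0753) + 1.4 * (-0.7660, 0.6428) = (-2.3667 + -1.0725, 5.0753 + 0.8999) = (-3.4391, 5.9752)
link 2: phi[2] = 115 + 25 + -85 = 55 deg
  cos(55 deg) = 0.5736, sin(55 deg) = 0.8192
  joint[3] = (-3.4391, 5.9752) + 3 * (0.5736, 0.8192) = (-3.4391 + 1.7207, 5.9752 + 2.4575) = (-1.7184, 8.4327)
End effector: (-1.7184, 8.4327)

Answer: -1.7184 8.4327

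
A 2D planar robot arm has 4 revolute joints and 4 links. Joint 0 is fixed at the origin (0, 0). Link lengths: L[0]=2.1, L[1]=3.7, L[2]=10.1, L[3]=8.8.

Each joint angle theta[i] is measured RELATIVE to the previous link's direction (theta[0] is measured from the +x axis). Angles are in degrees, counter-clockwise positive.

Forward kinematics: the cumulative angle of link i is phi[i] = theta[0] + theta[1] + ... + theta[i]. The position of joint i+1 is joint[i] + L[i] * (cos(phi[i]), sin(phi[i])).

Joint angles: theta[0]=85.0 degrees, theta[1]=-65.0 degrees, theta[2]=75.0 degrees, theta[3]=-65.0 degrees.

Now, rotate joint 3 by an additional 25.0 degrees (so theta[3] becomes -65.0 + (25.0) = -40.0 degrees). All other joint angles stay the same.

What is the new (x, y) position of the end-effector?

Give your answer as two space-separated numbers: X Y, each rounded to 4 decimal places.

joint[0] = (0.0000, 0.0000)  (base)
link 0: phi[0] = 85 = 85 deg
  cos(85 deg) = 0.0872, sin(85 deg) = 0.9962
  joint[1] = (0.0000, 0.0000) + 2.1 * (0.0872, 0.9962) = (0.0000 + 0.1830, 0.0000 + 2.0920) = (0.1830, 2.0920)
link 1: phi[1] = 85 + -65 = 20 deg
  cos(20 deg) = 0.9397, sin(20 deg) = 0.3420
  joint[2] = (0.1830, 2.0920) + 3.7 * (0.9397, 0.3420) = (0.1830 + 3.4769, 2.0920 + 1.2655) = (3.6599, 3.3575)
link 2: phi[2] = 85 + -65 + 75 = 95 deg
  cos(95 deg) = -0.0872, sin(95 deg) = 0.9962
  joint[3] = (3.6599, 3.3575) + 10.1 * (-0.0872, 0.9962) = (3.6599 + -0.8803, 3.3575 + 10.0616) = (2.7796, 13.4190)
link 3: phi[3] = 85 + -65 + 75 + -40 = 55 deg
  cos(55 deg) = 0.5736, sin(55 deg) = 0.8192
  joint[4] = (2.7796, 13.4190) + 8.8 * (0.5736, 0.8192) = (2.7796 + 5.0475, 13.4190 + 7.2085) = (7.8271, 20.6276)
End effector: (7.8271, 20.6276)

Answer: 7.8271 20.6276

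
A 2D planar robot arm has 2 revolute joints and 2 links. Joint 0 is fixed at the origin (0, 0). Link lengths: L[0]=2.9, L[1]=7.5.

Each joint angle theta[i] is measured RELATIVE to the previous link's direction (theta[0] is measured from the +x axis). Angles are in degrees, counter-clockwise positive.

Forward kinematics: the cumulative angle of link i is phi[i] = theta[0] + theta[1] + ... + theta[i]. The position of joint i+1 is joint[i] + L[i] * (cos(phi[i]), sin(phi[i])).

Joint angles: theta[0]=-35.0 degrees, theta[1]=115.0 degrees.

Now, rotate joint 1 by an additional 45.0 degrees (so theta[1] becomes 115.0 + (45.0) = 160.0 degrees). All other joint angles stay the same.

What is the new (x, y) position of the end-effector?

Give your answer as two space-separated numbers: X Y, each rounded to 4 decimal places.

joint[0] = (0.0000, 0.0000)  (base)
link 0: phi[0] = -35 = -35 deg
  cos(-35 deg) = 0.8192, sin(-35 deg) = -0.5736
  joint[1] = (0.0000, 0.0000) + 2.9 * (0.8192, -0.5736) = (0.0000 + 2.3755, 0.0000 + -1.6634) = (2.3755, -1.6634)
link 1: phi[1] = -35 + 160 = 125 deg
  cos(125 deg) = -0.5736, sin(125 deg) = 0.8192
  joint[2] = (2.3755, -1.6634) + 7.5 * (-0.5736, 0.8192) = (2.3755 + -4.3018, -1.6634 + 6.1436) = (-1.9263, 4.4803)
End effector: (-1.9263, 4.4803)

Answer: -1.9263 4.4803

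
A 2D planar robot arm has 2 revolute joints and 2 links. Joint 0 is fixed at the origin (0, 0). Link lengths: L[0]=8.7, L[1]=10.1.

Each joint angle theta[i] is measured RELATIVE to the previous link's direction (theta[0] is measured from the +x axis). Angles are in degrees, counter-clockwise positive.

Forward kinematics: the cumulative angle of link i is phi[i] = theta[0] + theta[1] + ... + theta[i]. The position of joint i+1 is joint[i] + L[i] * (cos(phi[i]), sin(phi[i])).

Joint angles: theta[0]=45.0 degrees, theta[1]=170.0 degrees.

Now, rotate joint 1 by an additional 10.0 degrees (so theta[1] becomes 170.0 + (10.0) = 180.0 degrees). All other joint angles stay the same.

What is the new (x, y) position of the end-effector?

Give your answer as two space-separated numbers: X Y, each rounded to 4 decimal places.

Answer: -0.9899 -0.9899

Derivation:
joint[0] = (0.0000, 0.0000)  (base)
link 0: phi[0] = 45 = 45 deg
  cos(45 deg) = 0.7071, sin(45 deg) = 0.7071
  joint[1] = (0.0000, 0.0000) + 8.7 * (0.7071, 0.7071) = (0.0000 + 6.1518, 0.0000 + 6.1518) = (6.1518, 6.1518)
link 1: phi[1] = 45 + 180 = 225 deg
  cos(225 deg) = -0.7071, sin(225 deg) = -0.7071
  joint[2] = (6.1518, 6.1518) + 10.1 * (-0.7071, -0.7071) = (6.1518 + -7.1418, 6.1518 + -7.1418) = (-0.9899, -0.9899)
End effector: (-0.9899, -0.9899)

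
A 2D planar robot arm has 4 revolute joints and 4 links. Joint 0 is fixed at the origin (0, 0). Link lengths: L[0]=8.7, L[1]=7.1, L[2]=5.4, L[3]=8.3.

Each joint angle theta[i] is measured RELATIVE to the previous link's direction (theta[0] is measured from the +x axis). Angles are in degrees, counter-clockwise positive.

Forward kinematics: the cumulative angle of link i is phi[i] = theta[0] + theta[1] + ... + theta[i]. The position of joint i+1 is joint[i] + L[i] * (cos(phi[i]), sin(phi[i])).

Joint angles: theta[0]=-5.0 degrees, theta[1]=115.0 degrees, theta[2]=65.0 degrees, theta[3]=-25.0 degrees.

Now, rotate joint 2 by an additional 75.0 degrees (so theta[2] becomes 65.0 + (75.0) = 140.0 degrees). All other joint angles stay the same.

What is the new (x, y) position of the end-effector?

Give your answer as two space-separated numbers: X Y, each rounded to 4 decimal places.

Answer: -1.4773 -5.0298

Derivation:
joint[0] = (0.0000, 0.0000)  (base)
link 0: phi[0] = -5 = -5 deg
  cos(-5 deg) = 0.9962, sin(-5 deg) = -0.0872
  joint[1] = (0.0000, 0.0000) + 8.7 * (0.9962, -0.0872) = (0.0000 + 8.6669, 0.0000 + -0.7583) = (8.6669, -0.7583)
link 1: phi[1] = -5 + 115 = 110 deg
  cos(110 deg) = -0.3420, sin(110 deg) = 0.9397
  joint[2] = (8.6669, -0.7583) + 7.1 * (-0.3420, 0.9397) = (8.6669 + -2.4283, -0.7583 + 6.6718) = (6.2386, 5.9136)
link 2: phi[2] = -5 + 115 + 140 = 250 deg
  cos(250 deg) = -0.3420, sin(250 deg) = -0.9397
  joint[3] = (6.2386, 5.9136) + 5.4 * (-0.3420, -0.9397) = (6.2386 + -1.8469, 5.9136 + -5.0743) = (4.3916, 0.8392)
link 3: phi[3] = -5 + 115 + 140 + -25 = 225 deg
  cos(225 deg) = -0.7071, sin(225 deg) = -0.7071
  joint[4] = (4.3916, 0.8392) + 8.3 * (-0.7071, -0.7071) = (4.3916 + -5.8690, 0.8392 + -5.8690) = (-1.4773, -5.0298)
End effector: (-1.4773, -5.0298)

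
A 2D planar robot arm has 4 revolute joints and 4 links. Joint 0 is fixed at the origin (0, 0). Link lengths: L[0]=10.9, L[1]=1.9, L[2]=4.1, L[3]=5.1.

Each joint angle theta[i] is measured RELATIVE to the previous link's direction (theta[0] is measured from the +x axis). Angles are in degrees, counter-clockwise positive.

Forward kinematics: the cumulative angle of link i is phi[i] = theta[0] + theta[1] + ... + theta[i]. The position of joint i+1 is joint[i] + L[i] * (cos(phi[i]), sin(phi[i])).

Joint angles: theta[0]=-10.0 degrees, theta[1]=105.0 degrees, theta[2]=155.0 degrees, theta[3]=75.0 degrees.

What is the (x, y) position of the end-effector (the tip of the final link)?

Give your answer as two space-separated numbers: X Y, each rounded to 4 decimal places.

joint[0] = (0.0000, 0.0000)  (base)
link 0: phi[0] = -10 = -10 deg
  cos(-10 deg) = 0.9848, sin(-10 deg) = -0.1736
  joint[1] = (0.0000, 0.0000) + 10.9 * (0.9848, -0.1736) = (0.0000 + 10.7344, 0.0000 + -1.8928) = (10.7344, -1.8928)
link 1: phi[1] = -10 + 105 = 95 deg
  cos(95 deg) = -0.0872, sin(95 deg) = 0.9962
  joint[2] = (10.7344, -1.8928) + 1.9 * (-0.0872, 0.9962) = (10.7344 + -0.1656, -1.8928 + 1.8928) = (10.5688, 0.0000)
link 2: phi[2] = -10 + 105 + 155 = 250 deg
  cos(250 deg) = -0.3420, sin(250 deg) = -0.9397
  joint[3] = (10.5688, 0.0000) + 4.1 * (-0.3420, -0.9397) = (10.5688 + -1.4023, 0.0000 + -3.8527) = (9.1665, -3.8527)
link 3: phi[3] = -10 + 105 + 155 + 75 = 325 deg
  cos(325 deg) = 0.8192, sin(325 deg) = -0.5736
  joint[4] = (9.1665, -3.8527) + 5.1 * (0.8192, -0.5736) = (9.1665 + 4.1777, -3.8527 + -2.9252) = (13.3442, -6.7780)
End effector: (13.3442, -6.7780)

Answer: 13.3442 -6.7780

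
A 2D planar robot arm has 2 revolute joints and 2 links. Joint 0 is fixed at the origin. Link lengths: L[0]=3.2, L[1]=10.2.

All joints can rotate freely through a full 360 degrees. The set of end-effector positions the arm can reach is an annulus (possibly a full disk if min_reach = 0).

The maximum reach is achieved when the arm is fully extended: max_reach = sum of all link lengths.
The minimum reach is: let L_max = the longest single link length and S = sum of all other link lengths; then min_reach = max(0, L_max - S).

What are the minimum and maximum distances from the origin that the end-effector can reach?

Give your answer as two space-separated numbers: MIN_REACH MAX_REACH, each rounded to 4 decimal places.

Link lengths: [3.2, 10.2]
max_reach = 3.2 + 10.2 = 13.4
L_max = max([3.2, 10.2]) = 10.2
S (sum of others) = 13.4 - 10.2 = 3.2
min_reach = max(0, 10.2 - 3.2) = max(0, 7) = 7

Answer: 7.0000 13.4000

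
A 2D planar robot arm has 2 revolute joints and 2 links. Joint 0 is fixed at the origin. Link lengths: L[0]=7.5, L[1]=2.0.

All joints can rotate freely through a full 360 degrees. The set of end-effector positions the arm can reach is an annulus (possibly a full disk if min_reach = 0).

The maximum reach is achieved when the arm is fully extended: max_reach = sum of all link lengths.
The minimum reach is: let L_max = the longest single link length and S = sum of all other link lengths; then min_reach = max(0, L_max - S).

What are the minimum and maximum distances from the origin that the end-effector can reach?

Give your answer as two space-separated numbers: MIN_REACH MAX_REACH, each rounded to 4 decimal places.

Answer: 5.5000 9.5000

Derivation:
Link lengths: [7.5, 2.0]
max_reach = 7.5 + 2 = 9.5
L_max = max([7.5, 2.0]) = 7.5
S (sum of others) = 9.5 - 7.5 = 2
min_reach = max(0, 7.5 - 2) = max(0, 5.5) = 5.5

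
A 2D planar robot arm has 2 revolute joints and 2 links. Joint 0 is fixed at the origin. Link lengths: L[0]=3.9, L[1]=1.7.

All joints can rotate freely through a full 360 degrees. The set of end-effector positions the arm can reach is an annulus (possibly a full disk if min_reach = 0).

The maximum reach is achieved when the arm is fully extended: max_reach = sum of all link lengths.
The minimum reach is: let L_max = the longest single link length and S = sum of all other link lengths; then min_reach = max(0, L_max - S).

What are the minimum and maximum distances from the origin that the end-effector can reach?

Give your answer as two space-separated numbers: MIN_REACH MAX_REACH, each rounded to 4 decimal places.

Answer: 2.2000 5.6000

Derivation:
Link lengths: [3.9, 1.7]
max_reach = 3.9 + 1.7 = 5.6
L_max = max([3.9, 1.7]) = 3.9
S (sum of others) = 5.6 - 3.9 = 1.7
min_reach = max(0, 3.9 - 1.7) = max(0, 2.2) = 2.2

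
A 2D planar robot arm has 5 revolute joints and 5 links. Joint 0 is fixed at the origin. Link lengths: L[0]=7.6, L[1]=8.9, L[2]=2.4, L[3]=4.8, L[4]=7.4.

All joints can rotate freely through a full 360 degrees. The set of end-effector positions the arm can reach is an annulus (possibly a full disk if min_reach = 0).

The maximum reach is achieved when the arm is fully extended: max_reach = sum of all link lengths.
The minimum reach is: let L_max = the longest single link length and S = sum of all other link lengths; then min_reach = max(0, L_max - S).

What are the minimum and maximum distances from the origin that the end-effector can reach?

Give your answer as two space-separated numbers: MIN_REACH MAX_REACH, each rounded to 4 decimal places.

Answer: 0.0000 31.1000

Derivation:
Link lengths: [7.6, 8.9, 2.4, 4.8, 7.4]
max_reach = 7.6 + 8.9 + 2.4 + 4.8 + 7.4 = 31.1
L_max = max([7.6, 8.9, 2.4, 4.8, 7.4]) = 8.9
S (sum of others) = 31.1 - 8.9 = 22.2
min_reach = max(0, 8.9 - 22.2) = max(0, -13.3) = 0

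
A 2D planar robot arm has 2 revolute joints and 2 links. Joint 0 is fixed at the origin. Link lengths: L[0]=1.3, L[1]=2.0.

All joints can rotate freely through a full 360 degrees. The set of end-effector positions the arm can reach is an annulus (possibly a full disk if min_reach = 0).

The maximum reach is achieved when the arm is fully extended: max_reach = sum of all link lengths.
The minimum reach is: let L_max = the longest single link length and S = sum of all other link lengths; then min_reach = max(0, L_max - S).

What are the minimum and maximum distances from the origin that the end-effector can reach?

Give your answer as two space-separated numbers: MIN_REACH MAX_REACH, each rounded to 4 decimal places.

Link lengths: [1.3, 2.0]
max_reach = 1.3 + 2 = 3.3
L_max = max([1.3, 2.0]) = 2
S (sum of others) = 3.3 - 2 = 1.3
min_reach = max(0, 2 - 1.3) = max(0, 0.7) = 0.7

Answer: 0.7000 3.3000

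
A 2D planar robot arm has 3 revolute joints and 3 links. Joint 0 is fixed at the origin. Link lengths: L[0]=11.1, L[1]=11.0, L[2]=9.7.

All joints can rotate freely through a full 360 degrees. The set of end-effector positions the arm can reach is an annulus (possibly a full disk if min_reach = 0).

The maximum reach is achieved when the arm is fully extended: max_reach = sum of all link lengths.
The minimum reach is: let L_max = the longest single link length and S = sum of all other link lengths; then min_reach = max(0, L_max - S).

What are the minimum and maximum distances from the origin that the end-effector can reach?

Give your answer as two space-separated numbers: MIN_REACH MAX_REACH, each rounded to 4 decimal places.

Link lengths: [11.1, 11.0, 9.7]
max_reach = 11.1 + 11 + 9.7 = 31.8
L_max = max([11.1, 11.0, 9.7]) = 11.1
S (sum of others) = 31.8 - 11.1 = 20.7
min_reach = max(0, 11.1 - 20.7) = max(0, -9.6) = 0

Answer: 0.0000 31.8000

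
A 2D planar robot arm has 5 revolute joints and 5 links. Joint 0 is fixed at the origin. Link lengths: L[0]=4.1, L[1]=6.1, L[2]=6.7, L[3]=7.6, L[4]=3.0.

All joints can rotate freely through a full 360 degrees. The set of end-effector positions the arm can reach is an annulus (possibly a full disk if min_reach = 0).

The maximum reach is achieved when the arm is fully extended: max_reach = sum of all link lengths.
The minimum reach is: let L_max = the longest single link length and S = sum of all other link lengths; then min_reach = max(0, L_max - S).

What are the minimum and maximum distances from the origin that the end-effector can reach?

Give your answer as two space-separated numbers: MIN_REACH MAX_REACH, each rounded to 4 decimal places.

Link lengths: [4.1, 6.1, 6.7, 7.6, 3.0]
max_reach = 4.1 + 6.1 + 6.7 + 7.6 + 3 = 27.5
L_max = max([4.1, 6.1, 6.7, 7.6, 3.0]) = 7.6
S (sum of others) = 27.5 - 7.6 = 19.9
min_reach = max(0, 7.6 - 19.9) = max(0, -12.3) = 0

Answer: 0.0000 27.5000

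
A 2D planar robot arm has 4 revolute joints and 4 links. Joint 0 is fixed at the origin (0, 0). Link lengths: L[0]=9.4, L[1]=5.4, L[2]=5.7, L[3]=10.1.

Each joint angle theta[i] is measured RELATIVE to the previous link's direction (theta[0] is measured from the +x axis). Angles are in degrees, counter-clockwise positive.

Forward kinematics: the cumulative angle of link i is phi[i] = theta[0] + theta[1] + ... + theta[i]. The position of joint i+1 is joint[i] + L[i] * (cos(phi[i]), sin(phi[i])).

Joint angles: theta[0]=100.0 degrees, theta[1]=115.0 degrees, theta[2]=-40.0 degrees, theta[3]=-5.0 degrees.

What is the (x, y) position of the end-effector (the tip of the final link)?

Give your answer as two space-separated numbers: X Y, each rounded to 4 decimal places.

Answer: -21.6806 8.4105

Derivation:
joint[0] = (0.0000, 0.0000)  (base)
link 0: phi[0] = 100 = 100 deg
  cos(100 deg) = -0.1736, sin(100 deg) = 0.9848
  joint[1] = (0.0000, 0.0000) + 9.4 * (-0.1736, 0.9848) = (0.0000 + -1.6323, 0.0000 + 9.2572) = (-1.6323, 9.2572)
link 1: phi[1] = 100 + 115 = 215 deg
  cos(215 deg) = -0.8192, sin(215 deg) = -0.5736
  joint[2] = (-1.6323, 9.2572) + 5.4 * (-0.8192, -0.5736) = (-1.6323 + -4.4234, 9.2572 + -3.0973) = (-6.0557, 6.1599)
link 2: phi[2] = 100 + 115 + -40 = 175 deg
  cos(175 deg) = -0.9962, sin(175 deg) = 0.0872
  joint[3] = (-6.0557, 6.1599) + 5.7 * (-0.9962, 0.0872) = (-6.0557 + -5.6783, 6.1599 + 0.4968) = (-11.7340, 6.6567)
link 3: phi[3] = 100 + 115 + -40 + -5 = 170 deg
  cos(170 deg) = -0.9848, sin(170 deg) = 0.1736
  joint[4] = (-11.7340, 6.6567) + 10.1 * (-0.9848, 0.1736) = (-11.7340 + -9.9466, 6.6567 + 1.7538) = (-21.6806, 8.4105)
End effector: (-21.6806, 8.4105)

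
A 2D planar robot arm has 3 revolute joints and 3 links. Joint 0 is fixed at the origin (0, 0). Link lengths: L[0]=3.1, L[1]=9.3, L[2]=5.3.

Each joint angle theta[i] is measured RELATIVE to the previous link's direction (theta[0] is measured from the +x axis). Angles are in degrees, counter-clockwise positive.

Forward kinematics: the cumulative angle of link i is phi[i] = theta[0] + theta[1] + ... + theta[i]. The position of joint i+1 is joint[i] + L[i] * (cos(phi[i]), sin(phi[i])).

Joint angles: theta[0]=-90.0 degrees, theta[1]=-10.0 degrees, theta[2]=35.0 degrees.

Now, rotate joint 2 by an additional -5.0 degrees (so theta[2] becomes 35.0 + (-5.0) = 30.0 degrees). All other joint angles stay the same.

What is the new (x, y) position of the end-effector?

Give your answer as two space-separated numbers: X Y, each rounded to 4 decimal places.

Answer: 0.1978 -17.2391

Derivation:
joint[0] = (0.0000, 0.0000)  (base)
link 0: phi[0] = -90 = -90 deg
  cos(-90 deg) = 0.0000, sin(-90 deg) = -1.0000
  joint[1] = (0.0000, 0.0000) + 3.1 * (0.0000, -1.0000) = (0.0000 + 0.0000, 0.0000 + -3.1000) = (0.0000, -3.1000)
link 1: phi[1] = -90 + -10 = -100 deg
  cos(-100 deg) = -0.1736, sin(-100 deg) = -0.9848
  joint[2] = (0.0000, -3.1000) + 9.3 * (-0.1736, -0.9848) = (0.0000 + -1.6149, -3.1000 + -9.1587) = (-1.6149, -12.2587)
link 2: phi[2] = -90 + -10 + 30 = -70 deg
  cos(-70 deg) = 0.3420, sin(-70 deg) = -0.9397
  joint[3] = (-1.6149, -12.2587) + 5.3 * (0.3420, -0.9397) = (-1.6149 + 1.8127, -12.2587 + -4.9804) = (0.1978, -17.2391)
End effector: (0.1978, -17.2391)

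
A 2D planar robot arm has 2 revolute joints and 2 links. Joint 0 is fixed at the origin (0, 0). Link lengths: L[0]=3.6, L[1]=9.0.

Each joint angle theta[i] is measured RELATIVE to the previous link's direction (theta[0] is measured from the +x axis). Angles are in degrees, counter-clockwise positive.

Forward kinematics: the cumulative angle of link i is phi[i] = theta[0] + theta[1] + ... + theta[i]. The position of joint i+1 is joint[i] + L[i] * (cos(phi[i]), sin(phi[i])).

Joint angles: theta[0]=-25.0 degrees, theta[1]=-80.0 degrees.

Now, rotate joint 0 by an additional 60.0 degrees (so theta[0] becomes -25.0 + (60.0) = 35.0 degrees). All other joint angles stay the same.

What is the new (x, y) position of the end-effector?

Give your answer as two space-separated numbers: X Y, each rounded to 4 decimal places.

Answer: 9.3129 -4.2991

Derivation:
joint[0] = (0.0000, 0.0000)  (base)
link 0: phi[0] = 35 = 35 deg
  cos(35 deg) = 0.8192, sin(35 deg) = 0.5736
  joint[1] = (0.0000, 0.0000) + 3.6 * (0.8192, 0.5736) = (0.0000 + 2.9489, 0.0000 + 2.0649) = (2.9489, 2.0649)
link 1: phi[1] = 35 + -80 = -45 deg
  cos(-45 deg) = 0.7071, sin(-45 deg) = -0.7071
  joint[2] = (2.9489, 2.0649) + 9 * (0.7071, -0.7071) = (2.9489 + 6.3640, 2.0649 + -6.3640) = (9.3129, -4.2991)
End effector: (9.3129, -4.2991)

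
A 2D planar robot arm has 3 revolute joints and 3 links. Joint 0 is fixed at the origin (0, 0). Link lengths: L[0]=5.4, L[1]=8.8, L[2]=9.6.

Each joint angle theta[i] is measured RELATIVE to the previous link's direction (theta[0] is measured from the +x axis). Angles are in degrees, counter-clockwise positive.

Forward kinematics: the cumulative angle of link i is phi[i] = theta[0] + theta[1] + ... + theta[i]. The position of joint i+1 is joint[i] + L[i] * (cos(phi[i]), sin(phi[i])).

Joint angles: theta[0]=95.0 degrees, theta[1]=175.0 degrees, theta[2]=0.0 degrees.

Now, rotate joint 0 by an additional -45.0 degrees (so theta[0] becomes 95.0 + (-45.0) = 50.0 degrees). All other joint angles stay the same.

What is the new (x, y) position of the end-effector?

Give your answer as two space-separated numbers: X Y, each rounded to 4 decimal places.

Answer: -9.5397 -8.8741

Derivation:
joint[0] = (0.0000, 0.0000)  (base)
link 0: phi[0] = 50 = 50 deg
  cos(50 deg) = 0.6428, sin(50 deg) = 0.7660
  joint[1] = (0.0000, 0.0000) + 5.4 * (0.6428, 0.7660) = (0.0000 + 3.4711, 0.0000 + 4.1366) = (3.4711, 4.1366)
link 1: phi[1] = 50 + 175 = 225 deg
  cos(225 deg) = -0.7071, sin(225 deg) = -0.7071
  joint[2] = (3.4711, 4.1366) + 8.8 * (-0.7071, -0.7071) = (3.4711 + -6.2225, 4.1366 + -6.2225) = (-2.7515, -2.0859)
link 2: phi[2] = 50 + 175 + 0 = 225 deg
  cos(225 deg) = -0.7071, sin(225 deg) = -0.7071
  joint[3] = (-2.7515, -2.0859) + 9.6 * (-0.7071, -0.7071) = (-2.7515 + -6.7882, -2.0859 + -6.7882) = (-9.5397, -8.8741)
End effector: (-9.5397, -8.8741)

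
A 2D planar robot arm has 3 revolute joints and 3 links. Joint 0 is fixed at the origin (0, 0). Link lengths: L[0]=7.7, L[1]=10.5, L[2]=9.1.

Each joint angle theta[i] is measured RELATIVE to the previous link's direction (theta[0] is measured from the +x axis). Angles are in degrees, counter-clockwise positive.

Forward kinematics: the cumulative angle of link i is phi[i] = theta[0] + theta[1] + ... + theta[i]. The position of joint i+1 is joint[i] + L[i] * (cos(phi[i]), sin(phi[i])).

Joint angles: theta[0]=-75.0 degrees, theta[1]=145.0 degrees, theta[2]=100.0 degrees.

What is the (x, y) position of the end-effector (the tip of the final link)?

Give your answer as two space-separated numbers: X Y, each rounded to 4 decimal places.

joint[0] = (0.0000, 0.0000)  (base)
link 0: phi[0] = -75 = -75 deg
  cos(-75 deg) = 0.2588, sin(-75 deg) = -0.9659
  joint[1] = (0.0000, 0.0000) + 7.7 * (0.2588, -0.9659) = (0.0000 + 1.9929, 0.0000 + -7.4376) = (1.9929, -7.4376)
link 1: phi[1] = -75 + 145 = 70 deg
  cos(70 deg) = 0.3420, sin(70 deg) = 0.9397
  joint[2] = (1.9929, -7.4376) + 10.5 * (0.3420, 0.9397) = (1.9929 + 3.5912, -7.4376 + 9.8668) = (5.5841, 2.4291)
link 2: phi[2] = -75 + 145 + 100 = 170 deg
  cos(170 deg) = -0.9848, sin(170 deg) = 0.1736
  joint[3] = (5.5841, 2.4291) + 9.1 * (-0.9848, 0.1736) = (5.5841 + -8.9618, 2.4291 + 1.5802) = (-3.3776, 4.0093)
End effector: (-3.3776, 4.0093)

Answer: -3.3776 4.0093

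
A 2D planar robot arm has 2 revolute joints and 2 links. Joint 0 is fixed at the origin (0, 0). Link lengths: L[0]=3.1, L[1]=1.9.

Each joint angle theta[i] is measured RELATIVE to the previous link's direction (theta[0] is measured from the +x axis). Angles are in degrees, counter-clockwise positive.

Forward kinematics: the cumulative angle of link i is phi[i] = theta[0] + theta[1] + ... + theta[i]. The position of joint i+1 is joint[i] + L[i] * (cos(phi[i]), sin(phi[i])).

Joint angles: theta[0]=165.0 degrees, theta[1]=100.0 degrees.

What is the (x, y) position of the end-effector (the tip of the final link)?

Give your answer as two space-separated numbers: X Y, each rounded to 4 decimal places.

joint[0] = (0.0000, 0.0000)  (base)
link 0: phi[0] = 165 = 165 deg
  cos(165 deg) = -0.9659, sin(165 deg) = 0.2588
  joint[1] = (0.0000, 0.0000) + 3.1 * (-0.9659, 0.2588) = (0.0000 + -2.9944, 0.0000 + 0.8023) = (-2.9944, 0.8023)
link 1: phi[1] = 165 + 100 = 265 deg
  cos(265 deg) = -0.0872, sin(265 deg) = -0.9962
  joint[2] = (-2.9944, 0.8023) + 1.9 * (-0.0872, -0.9962) = (-2.9944 + -0.1656, 0.8023 + -1.8928) = (-3.1600, -1.0904)
End effector: (-3.1600, -1.0904)

Answer: -3.1600 -1.0904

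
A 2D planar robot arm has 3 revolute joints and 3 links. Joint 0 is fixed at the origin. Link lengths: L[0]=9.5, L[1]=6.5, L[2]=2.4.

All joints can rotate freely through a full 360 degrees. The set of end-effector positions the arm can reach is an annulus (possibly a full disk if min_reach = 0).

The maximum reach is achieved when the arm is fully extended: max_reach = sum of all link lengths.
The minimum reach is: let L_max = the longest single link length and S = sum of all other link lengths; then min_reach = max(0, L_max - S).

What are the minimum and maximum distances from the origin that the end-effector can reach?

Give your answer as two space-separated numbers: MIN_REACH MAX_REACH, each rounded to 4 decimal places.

Link lengths: [9.5, 6.5, 2.4]
max_reach = 9.5 + 6.5 + 2.4 = 18.4
L_max = max([9.5, 6.5, 2.4]) = 9.5
S (sum of others) = 18.4 - 9.5 = 8.9
min_reach = max(0, 9.5 - 8.9) = max(0, 0.6) = 0.6

Answer: 0.6000 18.4000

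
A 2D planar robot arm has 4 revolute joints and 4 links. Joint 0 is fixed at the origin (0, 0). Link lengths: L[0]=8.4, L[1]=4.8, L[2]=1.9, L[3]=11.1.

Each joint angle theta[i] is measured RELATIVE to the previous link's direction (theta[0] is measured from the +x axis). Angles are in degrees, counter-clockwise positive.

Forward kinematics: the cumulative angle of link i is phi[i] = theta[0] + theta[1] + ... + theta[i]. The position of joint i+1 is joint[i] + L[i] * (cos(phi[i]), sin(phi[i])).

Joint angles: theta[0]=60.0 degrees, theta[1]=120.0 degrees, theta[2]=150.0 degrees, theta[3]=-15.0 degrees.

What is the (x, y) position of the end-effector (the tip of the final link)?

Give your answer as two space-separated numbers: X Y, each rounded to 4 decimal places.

Answer: 8.8943 -1.5243

Derivation:
joint[0] = (0.0000, 0.0000)  (base)
link 0: phi[0] = 60 = 60 deg
  cos(60 deg) = 0.5000, sin(60 deg) = 0.8660
  joint[1] = (0.0000, 0.0000) + 8.4 * (0.5000, 0.8660) = (0.0000 + 4.2000, 0.0000 + 7.2746) = (4.2000, 7.2746)
link 1: phi[1] = 60 + 120 = 180 deg
  cos(180 deg) = -1.0000, sin(180 deg) = 0.0000
  joint[2] = (4.2000, 7.2746) + 4.8 * (-1.0000, 0.0000) = (4.2000 + -4.8000, 7.2746 + 0.0000) = (-0.6000, 7.2746)
link 2: phi[2] = 60 + 120 + 150 = 330 deg
  cos(330 deg) = 0.8660, sin(330 deg) = -0.5000
  joint[3] = (-0.6000, 7.2746) + 1.9 * (0.8660, -0.5000) = (-0.6000 + 1.6454, 7.2746 + -0.9500) = (1.0454, 6.3246)
link 3: phi[3] = 60 + 120 + 150 + -15 = 315 deg
  cos(315 deg) = 0.7071, sin(315 deg) = -0.7071
  joint[4] = (1.0454, 6.3246) + 11.1 * (0.7071, -0.7071) = (1.0454 + 7.8489, 6.3246 + -7.8489) = (8.8943, -1.5243)
End effector: (8.8943, -1.5243)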